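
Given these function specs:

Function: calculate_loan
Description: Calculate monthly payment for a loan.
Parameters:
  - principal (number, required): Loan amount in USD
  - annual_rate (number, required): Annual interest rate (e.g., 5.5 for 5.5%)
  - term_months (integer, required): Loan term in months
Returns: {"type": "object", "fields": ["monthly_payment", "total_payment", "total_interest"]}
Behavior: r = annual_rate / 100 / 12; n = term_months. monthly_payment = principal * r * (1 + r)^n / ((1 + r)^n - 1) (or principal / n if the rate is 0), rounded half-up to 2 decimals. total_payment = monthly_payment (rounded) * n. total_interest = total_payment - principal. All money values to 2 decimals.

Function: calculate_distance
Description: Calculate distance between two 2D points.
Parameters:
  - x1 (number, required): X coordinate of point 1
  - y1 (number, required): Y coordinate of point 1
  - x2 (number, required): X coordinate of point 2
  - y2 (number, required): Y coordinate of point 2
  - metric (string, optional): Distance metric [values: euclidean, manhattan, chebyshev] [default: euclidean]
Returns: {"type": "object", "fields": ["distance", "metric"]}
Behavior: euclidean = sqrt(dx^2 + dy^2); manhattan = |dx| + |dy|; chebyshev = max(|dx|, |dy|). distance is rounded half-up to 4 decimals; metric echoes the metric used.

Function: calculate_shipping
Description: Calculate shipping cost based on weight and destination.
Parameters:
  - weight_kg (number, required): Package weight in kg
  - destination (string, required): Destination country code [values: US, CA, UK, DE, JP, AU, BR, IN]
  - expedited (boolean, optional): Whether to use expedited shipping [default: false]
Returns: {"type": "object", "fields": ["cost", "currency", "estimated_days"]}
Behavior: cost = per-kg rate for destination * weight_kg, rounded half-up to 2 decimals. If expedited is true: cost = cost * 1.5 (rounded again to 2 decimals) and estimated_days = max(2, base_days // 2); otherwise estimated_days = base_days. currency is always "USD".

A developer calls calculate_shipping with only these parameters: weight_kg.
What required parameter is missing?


Required parameters: weight_kg, destination
Provided: weight_kg
Missing: destination
destination


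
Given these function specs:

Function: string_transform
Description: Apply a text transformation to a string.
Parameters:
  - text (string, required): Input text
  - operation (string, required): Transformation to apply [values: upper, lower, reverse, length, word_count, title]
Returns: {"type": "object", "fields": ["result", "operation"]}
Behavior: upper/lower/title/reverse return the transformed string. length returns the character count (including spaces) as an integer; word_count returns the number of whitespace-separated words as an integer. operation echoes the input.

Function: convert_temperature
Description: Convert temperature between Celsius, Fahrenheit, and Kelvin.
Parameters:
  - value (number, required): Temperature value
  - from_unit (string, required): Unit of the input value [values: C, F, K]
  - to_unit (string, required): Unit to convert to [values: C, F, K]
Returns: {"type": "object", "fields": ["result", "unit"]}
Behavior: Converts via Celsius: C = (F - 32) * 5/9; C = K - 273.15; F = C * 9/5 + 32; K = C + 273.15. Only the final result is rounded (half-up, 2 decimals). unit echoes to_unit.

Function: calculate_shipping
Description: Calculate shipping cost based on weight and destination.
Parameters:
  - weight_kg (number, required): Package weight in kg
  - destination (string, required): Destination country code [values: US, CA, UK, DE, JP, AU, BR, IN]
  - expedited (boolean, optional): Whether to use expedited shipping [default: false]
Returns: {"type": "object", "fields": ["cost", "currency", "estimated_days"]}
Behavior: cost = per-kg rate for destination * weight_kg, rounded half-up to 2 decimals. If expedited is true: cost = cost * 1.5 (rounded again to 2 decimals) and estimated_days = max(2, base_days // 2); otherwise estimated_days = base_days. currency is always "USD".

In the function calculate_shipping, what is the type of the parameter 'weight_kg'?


The calculate_shipping spec declares:
  - weight_kg (number, required): Package weight in kg
Type:
number


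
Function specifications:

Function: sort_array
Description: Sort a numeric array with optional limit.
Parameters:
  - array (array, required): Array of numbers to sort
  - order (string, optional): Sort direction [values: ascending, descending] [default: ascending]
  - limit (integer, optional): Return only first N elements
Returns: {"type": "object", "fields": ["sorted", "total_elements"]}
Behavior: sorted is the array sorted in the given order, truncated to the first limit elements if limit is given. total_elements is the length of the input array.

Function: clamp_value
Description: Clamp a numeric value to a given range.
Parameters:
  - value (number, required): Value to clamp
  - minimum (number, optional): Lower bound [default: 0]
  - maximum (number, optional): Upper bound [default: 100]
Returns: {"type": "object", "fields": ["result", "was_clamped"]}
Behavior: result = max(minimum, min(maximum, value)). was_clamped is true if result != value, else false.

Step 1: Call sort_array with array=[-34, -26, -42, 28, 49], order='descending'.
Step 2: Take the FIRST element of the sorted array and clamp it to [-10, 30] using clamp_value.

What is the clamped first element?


Step 1: sort_array(order=descending)
  sorted: [49, 28, -26, -34, -42]
  -> first element = 49
Step 2: clamp_value(value=49, minimum=-10, maximum=30)
  result = max(-10, min(30, 49)) = max(-10, 30) = 30
  was_clamped = (30 != 49) = true
  -> result = 30
30


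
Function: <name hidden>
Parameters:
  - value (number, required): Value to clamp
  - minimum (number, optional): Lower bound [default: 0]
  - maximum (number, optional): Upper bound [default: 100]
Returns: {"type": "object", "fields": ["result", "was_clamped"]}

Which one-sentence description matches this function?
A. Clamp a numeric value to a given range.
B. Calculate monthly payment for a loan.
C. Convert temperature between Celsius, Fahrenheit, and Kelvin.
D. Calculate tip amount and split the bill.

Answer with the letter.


Parameters value, minimum, maximum and return ["result", "was_clamped"] fit: Clamp a numeric value to a given range.
A


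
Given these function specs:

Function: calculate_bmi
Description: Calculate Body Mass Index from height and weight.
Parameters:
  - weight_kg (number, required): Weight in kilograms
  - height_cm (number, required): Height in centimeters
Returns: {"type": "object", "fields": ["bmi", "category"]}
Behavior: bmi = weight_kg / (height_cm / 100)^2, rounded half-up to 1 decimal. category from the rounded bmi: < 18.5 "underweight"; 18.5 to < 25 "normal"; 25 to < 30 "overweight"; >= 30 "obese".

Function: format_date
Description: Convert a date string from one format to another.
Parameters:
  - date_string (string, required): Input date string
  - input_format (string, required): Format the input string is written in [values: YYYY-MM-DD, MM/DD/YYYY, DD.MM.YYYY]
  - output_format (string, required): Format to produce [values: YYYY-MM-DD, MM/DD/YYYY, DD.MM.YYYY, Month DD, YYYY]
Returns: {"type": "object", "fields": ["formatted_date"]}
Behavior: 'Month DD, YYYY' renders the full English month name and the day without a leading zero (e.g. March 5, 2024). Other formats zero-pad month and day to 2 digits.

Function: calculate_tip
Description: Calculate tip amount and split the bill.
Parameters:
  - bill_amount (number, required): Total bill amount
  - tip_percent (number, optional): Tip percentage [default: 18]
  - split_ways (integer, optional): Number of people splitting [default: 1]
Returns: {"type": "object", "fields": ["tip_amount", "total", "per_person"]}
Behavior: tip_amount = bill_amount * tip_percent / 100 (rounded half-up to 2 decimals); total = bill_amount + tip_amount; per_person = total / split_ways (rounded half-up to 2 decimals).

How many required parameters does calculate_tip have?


Parameters of calculate_tip: bill_amount (required), tip_percent (optional), split_ways (optional)
Required count:
1


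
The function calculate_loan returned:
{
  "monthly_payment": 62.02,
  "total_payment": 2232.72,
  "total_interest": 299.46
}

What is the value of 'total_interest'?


299.46


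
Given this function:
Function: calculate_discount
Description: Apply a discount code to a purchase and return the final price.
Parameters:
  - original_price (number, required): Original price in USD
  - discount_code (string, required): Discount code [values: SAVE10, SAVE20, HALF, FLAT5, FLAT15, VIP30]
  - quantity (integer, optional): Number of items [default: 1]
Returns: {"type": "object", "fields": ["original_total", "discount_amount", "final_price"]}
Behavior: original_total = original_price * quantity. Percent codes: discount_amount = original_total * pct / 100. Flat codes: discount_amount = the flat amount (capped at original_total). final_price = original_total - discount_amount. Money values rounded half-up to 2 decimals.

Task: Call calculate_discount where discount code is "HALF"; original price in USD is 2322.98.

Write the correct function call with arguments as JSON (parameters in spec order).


Mapping each described value to its parameter name:
  'Discount code' -> discount_code = "HALF"
  'Original price in USD' -> original_price = 2322.98
calculate_discount({"original_price": 2322.98, "discount_code": "HALF"})


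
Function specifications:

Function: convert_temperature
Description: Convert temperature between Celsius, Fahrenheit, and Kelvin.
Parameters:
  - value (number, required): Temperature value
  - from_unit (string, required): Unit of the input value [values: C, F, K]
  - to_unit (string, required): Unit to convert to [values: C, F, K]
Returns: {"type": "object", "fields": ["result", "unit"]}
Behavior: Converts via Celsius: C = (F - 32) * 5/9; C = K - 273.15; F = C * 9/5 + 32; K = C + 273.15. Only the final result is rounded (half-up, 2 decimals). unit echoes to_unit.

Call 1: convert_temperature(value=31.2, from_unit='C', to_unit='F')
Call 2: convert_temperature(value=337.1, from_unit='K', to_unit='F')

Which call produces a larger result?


Call 1:
  Input already in C: 31.2
  To F: 31.2 * 9/5 + 32 = 88.16
  Round to 2 decimals: 88.16
  -> 88.16 F
Call 2:
  To C: 337.1 - 273.15 = 63.95
  To F: 63.95 * 9/5 + 32 = 147.11
  Round to 2 decimals: 147.11
  -> 147.11 F
Call 2 (147.11 F)


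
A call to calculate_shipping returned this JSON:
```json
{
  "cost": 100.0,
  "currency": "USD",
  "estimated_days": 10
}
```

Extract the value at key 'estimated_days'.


10


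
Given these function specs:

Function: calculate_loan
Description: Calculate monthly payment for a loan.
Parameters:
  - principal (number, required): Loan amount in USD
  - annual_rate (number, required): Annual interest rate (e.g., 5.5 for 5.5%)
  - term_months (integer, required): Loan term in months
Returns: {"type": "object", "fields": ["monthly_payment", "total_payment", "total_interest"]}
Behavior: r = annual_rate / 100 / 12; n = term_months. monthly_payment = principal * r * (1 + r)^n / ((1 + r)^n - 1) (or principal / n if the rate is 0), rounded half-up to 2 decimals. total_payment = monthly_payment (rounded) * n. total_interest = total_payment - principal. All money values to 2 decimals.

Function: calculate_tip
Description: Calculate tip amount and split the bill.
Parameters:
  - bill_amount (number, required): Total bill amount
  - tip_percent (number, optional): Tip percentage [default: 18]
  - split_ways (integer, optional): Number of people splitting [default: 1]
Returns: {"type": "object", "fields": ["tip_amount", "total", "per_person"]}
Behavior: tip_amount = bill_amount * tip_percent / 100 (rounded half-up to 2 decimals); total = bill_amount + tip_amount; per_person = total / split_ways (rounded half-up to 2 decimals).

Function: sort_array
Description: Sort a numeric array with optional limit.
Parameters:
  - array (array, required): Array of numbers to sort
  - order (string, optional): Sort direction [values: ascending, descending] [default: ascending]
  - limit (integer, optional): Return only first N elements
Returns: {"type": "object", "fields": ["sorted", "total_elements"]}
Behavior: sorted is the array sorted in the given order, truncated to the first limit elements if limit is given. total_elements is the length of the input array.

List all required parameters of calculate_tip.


Parameters of calculate_tip and their required/optional flag:
  bill_amount: required
  tip_percent: optional
  split_ways: optional
bill_amount


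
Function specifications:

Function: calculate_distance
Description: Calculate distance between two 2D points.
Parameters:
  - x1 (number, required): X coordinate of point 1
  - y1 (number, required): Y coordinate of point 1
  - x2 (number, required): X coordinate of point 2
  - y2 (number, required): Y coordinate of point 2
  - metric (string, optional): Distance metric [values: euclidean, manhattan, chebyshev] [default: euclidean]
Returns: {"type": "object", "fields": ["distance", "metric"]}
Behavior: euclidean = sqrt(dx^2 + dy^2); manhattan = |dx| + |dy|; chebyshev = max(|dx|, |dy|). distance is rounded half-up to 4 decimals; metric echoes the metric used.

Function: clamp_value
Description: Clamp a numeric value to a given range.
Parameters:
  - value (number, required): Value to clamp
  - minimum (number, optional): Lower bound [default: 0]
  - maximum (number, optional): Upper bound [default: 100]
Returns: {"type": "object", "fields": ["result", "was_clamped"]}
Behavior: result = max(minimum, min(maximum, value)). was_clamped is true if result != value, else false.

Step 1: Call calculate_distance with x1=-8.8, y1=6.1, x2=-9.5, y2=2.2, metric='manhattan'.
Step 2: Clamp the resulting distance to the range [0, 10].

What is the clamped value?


Step 1: calculate_distance (manhattan)
  |dx| = |-9.5 - -8.8| = 0.7; |dy| = |2.2 - 6.1| = 3.9
  manhattan: 0.7 + 3.9 = 4.6
  Round to 4 decimals: 4.6
  -> distance = 4.6
Step 2: clamp_value(value=4.6, minimum=0, maximum=10)
  result = max(0, min(10, 4.6)) = max(0, 4.6) = 4.6
  was_clamped = (4.6 != 4.6) = false
  -> result = 4.6
4.6


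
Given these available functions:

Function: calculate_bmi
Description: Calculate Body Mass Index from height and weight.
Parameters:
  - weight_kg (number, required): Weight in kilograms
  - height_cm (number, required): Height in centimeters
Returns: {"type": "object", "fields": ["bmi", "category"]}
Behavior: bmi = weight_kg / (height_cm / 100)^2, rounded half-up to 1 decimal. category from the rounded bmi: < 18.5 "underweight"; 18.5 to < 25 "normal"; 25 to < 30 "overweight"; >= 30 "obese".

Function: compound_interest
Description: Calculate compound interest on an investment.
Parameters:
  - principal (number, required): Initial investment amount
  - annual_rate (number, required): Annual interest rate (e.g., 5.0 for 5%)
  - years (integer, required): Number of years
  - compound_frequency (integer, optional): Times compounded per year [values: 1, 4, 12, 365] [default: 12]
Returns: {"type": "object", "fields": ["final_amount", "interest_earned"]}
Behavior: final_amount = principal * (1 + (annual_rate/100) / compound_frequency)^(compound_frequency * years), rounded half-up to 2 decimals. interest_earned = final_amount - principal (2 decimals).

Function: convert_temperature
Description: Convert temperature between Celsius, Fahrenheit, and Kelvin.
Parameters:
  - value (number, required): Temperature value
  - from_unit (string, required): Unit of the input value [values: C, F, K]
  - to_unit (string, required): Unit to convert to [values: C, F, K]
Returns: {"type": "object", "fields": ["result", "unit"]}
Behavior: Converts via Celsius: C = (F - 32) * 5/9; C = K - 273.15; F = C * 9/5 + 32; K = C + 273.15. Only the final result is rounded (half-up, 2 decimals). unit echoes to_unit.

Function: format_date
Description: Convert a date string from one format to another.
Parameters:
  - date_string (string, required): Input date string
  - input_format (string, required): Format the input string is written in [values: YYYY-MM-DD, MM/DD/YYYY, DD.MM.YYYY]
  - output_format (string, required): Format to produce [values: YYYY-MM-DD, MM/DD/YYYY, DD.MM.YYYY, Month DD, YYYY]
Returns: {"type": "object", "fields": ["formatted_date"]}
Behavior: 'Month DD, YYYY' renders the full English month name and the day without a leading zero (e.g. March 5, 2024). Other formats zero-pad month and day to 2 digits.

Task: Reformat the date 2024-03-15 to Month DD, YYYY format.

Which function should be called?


The task needs a function whose description is: Convert a date string from one format to another.
format_date


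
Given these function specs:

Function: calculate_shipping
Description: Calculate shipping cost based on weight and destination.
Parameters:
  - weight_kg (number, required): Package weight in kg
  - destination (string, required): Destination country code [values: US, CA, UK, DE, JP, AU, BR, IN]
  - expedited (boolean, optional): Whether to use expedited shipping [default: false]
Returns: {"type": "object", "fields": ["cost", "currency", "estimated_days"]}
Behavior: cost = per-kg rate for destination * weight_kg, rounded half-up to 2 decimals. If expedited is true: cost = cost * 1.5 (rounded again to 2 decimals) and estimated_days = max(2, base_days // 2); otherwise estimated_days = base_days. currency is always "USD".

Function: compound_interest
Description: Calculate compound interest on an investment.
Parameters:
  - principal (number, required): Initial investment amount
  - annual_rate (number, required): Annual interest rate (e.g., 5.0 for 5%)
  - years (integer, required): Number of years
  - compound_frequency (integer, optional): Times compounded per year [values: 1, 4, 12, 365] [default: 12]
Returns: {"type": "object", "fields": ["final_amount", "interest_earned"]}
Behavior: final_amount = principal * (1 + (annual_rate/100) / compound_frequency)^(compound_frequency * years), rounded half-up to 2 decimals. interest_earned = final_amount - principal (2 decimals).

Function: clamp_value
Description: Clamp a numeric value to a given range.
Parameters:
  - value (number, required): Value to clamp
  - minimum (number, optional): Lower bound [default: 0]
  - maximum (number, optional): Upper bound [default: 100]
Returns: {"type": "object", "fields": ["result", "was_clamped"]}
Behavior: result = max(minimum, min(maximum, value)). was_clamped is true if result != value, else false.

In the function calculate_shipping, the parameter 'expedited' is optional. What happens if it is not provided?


The calculate_shipping spec declares:
  - expedited (boolean, optional): Whether to use expedited shipping [default: false]
It defaults to false


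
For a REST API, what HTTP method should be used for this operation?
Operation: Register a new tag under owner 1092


GET = read, POST = create, PUT = update/replace, DELETE = remove
This operation is a create.
POST


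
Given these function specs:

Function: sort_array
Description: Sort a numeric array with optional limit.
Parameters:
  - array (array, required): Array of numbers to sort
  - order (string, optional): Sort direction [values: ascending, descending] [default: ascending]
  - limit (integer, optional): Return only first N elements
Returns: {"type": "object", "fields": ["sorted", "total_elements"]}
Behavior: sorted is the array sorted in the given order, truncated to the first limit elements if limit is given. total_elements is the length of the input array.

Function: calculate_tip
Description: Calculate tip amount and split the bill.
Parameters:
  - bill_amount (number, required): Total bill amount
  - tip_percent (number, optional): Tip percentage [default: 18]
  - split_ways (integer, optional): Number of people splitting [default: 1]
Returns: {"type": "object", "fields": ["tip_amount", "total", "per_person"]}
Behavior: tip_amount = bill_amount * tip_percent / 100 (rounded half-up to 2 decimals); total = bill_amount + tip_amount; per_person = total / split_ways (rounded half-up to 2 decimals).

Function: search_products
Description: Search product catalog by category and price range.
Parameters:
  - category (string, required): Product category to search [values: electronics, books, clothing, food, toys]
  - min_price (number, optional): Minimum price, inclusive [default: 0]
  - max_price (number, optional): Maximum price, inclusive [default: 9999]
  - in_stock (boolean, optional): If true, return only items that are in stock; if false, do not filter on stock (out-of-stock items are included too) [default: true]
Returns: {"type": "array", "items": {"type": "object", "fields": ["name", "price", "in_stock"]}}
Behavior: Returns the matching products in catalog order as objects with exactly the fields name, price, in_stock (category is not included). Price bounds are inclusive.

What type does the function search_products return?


The search_products spec declares Returns: {"type": "array", "items": {"type": "object", "fields": ["name", "price", "in_stock"]}}
Type:
array


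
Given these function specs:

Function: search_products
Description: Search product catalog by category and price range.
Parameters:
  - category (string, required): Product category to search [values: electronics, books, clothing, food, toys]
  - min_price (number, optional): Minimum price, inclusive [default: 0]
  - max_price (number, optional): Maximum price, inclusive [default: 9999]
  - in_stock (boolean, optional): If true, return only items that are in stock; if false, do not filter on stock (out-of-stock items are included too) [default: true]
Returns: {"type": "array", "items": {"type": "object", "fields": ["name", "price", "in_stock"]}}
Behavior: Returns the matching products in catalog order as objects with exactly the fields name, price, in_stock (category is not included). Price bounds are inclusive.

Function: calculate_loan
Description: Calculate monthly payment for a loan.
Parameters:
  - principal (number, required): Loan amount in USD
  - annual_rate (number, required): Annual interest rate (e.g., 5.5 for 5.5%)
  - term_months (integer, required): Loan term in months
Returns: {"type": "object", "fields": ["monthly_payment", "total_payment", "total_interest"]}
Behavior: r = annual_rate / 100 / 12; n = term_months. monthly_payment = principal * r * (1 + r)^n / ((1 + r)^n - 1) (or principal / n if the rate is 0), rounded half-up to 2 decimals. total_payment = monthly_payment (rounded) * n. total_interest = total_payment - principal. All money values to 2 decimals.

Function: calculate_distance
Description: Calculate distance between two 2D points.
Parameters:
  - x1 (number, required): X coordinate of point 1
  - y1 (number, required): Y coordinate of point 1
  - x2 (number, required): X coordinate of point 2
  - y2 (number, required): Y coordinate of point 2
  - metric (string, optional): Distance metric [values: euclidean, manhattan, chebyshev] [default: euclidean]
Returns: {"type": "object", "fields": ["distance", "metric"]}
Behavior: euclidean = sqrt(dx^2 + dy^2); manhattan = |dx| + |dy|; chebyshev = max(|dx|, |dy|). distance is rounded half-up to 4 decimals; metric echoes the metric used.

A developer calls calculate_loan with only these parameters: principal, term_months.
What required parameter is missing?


Required parameters: principal, annual_rate, term_months
Provided: principal, term_months
Missing: annual_rate
annual_rate


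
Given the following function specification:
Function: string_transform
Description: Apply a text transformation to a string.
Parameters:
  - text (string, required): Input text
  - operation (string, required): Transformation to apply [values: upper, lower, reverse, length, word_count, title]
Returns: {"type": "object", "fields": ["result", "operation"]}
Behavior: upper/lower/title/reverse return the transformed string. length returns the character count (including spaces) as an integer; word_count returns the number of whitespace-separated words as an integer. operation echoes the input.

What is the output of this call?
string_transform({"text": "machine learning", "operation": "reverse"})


reverse('machine learning') = 'gninrael enihcam'
Output:
{"result": "gninrael enihcam", "operation": "reverse"}


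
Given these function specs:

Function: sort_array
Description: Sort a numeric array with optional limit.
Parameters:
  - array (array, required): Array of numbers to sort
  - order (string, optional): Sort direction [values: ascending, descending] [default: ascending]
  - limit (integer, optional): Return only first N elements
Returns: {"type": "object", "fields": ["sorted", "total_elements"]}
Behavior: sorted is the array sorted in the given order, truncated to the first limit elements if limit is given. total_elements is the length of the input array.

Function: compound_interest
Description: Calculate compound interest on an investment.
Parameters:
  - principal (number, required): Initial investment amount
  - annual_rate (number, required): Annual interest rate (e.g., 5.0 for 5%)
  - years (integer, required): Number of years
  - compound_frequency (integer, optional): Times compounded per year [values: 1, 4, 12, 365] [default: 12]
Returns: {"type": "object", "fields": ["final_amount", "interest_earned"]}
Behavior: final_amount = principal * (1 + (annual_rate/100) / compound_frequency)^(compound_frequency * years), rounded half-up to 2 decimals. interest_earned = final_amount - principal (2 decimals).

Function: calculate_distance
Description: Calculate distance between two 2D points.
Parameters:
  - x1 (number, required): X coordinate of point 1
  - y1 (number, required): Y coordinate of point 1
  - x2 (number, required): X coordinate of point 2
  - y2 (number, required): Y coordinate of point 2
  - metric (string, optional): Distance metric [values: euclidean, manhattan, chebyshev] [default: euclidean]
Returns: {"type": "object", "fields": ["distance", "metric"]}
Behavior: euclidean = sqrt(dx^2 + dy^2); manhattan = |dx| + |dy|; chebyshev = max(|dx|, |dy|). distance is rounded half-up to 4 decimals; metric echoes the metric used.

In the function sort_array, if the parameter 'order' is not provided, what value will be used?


The sort_array spec declares:
  - order (string, optional): Sort direction [values: ascending, descending] [default: ascending]
Default:
ascending


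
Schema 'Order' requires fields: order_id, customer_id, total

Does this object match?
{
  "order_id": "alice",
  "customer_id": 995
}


Checking required fields...
Missing: total
Invalid - missing required field 'total'


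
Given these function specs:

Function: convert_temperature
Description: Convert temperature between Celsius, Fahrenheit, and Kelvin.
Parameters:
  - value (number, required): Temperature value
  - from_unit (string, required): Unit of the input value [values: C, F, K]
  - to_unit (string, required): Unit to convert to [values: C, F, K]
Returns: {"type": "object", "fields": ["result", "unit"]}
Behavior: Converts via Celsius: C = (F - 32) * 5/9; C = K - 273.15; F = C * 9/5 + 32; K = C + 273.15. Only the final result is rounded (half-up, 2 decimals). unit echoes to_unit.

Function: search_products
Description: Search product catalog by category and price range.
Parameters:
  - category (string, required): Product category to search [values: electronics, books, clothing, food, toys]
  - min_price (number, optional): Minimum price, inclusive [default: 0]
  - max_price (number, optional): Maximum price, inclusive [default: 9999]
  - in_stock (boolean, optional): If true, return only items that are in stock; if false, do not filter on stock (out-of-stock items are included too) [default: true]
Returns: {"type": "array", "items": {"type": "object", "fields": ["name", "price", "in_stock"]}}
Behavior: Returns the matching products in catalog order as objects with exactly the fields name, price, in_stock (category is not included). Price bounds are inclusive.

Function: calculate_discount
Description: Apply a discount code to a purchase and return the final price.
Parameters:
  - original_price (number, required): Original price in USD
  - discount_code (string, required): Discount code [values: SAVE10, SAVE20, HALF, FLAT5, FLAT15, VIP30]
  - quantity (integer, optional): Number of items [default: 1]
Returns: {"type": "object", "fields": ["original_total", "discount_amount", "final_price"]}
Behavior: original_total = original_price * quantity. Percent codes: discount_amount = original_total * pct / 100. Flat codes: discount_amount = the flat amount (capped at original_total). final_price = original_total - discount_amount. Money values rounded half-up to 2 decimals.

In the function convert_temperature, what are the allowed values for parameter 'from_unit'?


The convert_temperature spec declares:
  - from_unit (string, required): Unit of the input value [values: C, F, K]
Allowed values:
C, F, K


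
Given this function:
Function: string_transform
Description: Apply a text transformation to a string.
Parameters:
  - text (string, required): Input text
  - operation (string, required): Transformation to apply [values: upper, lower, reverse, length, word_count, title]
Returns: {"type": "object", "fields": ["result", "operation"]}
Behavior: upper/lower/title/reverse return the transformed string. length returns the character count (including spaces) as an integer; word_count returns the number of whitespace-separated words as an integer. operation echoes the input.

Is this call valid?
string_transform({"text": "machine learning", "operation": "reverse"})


Checking all required parameters present and types match... All valid.
Valid


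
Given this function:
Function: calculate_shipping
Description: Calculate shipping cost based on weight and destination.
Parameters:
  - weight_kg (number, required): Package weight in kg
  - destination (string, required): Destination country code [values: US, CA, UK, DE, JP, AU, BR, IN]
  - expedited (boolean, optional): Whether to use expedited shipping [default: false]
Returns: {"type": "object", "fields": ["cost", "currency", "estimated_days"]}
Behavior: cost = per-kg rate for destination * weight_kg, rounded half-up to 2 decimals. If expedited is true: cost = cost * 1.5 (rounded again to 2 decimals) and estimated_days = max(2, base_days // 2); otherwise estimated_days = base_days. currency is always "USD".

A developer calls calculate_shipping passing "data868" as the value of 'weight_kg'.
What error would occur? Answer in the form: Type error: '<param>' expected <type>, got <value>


Spec: 'weight_kg' is declared as number; "data868" is a string.
Type error: 'weight_kg' expected number, got "data868"


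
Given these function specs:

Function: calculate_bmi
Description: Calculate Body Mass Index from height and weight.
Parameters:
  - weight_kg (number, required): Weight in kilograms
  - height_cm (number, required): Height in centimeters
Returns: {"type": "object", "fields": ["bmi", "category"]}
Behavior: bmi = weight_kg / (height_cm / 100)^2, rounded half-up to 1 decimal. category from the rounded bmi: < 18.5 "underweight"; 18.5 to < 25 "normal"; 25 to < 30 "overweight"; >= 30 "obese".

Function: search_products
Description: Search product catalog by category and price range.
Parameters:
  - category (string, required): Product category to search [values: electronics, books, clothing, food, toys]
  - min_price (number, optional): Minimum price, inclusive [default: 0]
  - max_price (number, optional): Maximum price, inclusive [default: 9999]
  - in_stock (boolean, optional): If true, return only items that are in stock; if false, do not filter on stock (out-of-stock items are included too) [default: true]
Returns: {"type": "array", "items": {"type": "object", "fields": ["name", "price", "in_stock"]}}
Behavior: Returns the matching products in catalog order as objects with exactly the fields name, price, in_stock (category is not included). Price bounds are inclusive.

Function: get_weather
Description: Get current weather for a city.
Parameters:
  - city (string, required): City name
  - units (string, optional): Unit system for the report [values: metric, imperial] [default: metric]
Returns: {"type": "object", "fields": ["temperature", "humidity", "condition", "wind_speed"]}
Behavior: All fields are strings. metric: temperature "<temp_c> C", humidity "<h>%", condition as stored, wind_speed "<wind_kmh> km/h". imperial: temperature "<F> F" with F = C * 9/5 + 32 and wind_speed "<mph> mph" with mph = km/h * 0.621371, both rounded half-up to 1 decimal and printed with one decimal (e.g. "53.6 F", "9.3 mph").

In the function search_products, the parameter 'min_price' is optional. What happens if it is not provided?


The search_products spec declares:
  - min_price (number, optional): Minimum price, inclusive [default: 0]
It defaults to 0


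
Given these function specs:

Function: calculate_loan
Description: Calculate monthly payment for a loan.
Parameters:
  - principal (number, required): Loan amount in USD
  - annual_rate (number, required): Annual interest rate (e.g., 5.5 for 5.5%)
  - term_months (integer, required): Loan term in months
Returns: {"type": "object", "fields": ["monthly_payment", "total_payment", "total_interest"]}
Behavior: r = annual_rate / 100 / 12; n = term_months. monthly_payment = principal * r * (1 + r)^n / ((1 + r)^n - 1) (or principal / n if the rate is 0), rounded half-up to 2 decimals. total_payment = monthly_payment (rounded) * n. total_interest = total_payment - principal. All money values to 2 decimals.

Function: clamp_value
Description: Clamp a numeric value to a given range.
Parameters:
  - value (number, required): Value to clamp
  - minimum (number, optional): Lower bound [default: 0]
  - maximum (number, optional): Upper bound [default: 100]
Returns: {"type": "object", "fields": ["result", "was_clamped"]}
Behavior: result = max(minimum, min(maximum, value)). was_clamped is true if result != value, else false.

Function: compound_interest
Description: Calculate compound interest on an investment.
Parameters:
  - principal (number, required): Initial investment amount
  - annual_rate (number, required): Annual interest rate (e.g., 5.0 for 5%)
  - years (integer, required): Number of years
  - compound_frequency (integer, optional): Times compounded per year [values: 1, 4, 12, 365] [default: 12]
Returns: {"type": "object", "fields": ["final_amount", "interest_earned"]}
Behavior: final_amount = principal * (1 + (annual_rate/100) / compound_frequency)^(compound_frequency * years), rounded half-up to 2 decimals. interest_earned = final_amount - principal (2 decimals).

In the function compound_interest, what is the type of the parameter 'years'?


The compound_interest spec declares:
  - years (integer, required): Number of years
Type:
integer


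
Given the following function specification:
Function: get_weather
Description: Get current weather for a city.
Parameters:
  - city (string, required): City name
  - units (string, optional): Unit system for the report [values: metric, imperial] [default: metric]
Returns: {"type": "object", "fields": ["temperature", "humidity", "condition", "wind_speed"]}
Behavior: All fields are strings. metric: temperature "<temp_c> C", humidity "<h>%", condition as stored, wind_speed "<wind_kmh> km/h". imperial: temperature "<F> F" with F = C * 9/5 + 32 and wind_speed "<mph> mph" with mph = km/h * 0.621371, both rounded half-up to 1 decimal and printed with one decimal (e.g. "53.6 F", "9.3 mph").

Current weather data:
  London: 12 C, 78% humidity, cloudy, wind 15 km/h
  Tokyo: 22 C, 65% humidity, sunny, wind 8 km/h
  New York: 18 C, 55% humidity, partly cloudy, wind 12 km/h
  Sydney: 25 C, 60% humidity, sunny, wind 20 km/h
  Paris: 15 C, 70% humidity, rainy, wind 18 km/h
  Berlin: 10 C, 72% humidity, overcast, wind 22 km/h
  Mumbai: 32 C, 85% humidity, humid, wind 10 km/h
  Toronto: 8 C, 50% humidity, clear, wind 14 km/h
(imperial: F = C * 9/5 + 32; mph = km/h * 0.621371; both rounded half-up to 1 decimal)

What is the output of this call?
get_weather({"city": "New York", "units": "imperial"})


New York record: 18 C, 55%, partly cloudy, 12 km/h
imperial: temperature = 18 * 9/5 + 32 = 64.4 -> 64.4 F
imperial: wind_speed = 12 * 0.621371 = 7.456452 -> 7.5 mph
Output:
{"temperature": "64.4 F", "humidity": "55%", "condition": "partly cloudy", "wind_speed": "7.5 mph"}


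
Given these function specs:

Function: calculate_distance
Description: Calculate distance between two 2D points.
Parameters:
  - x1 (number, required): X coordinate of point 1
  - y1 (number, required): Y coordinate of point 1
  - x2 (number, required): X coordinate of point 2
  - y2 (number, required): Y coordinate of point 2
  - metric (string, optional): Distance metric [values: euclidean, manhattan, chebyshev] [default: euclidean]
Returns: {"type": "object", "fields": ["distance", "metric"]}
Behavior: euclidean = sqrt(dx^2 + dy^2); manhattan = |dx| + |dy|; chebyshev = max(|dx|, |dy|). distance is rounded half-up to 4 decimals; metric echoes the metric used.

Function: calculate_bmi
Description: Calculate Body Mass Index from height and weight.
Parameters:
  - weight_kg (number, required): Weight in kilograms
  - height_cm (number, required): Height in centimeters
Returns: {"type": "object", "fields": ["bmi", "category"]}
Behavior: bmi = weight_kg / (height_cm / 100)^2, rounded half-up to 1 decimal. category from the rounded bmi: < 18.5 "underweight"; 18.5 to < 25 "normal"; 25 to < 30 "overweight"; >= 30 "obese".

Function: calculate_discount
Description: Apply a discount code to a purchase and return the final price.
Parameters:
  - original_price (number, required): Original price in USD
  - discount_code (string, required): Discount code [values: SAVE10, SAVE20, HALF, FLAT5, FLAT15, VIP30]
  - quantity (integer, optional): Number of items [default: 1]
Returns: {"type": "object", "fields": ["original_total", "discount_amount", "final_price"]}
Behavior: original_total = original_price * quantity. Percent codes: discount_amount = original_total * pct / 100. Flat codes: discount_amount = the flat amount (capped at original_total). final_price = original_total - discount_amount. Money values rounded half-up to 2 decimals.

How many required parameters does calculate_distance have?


Parameters of calculate_distance: x1 (required), y1 (required), x2 (required), y2 (required), metric (optional)
Required count:
4


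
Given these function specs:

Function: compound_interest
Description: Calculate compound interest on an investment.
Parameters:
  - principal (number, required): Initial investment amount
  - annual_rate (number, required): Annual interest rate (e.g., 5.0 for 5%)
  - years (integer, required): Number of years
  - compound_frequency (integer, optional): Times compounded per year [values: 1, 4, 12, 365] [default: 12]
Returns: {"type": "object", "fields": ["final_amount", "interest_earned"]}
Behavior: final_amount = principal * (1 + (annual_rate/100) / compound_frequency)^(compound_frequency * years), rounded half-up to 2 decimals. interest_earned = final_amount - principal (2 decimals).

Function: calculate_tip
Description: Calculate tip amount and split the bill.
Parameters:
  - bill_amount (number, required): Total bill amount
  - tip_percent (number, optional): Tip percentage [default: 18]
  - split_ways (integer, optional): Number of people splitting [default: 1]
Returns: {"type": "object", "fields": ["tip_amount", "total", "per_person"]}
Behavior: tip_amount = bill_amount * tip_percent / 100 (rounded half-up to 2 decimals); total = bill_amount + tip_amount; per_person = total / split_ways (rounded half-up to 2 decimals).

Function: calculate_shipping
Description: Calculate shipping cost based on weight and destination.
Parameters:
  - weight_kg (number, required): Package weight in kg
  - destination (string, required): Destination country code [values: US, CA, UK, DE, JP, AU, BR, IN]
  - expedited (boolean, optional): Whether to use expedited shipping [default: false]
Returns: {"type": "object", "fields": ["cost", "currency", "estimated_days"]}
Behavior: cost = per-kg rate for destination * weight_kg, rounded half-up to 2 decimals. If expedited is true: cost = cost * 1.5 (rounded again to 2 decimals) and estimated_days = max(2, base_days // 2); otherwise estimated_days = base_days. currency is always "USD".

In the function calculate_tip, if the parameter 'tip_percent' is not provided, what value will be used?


The calculate_tip spec declares:
  - tip_percent (number, optional): Tip percentage [default: 18]
Default:
18
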